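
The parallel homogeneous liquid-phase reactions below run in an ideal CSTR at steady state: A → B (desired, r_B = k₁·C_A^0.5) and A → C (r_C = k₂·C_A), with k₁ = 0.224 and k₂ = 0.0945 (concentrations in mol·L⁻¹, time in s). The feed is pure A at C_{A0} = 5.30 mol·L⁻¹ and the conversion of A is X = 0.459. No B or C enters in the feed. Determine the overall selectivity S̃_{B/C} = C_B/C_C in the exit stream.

Exit C_A = C_{A0}(1−X) = 5.30×0.541 = 2.867 mol·L⁻¹.
Rates in a CSTR are evaluated at the outlet concentration: r_B = 0.224×2.867^0.5 = 0.3793, r_C = 0.0945×2.867 = 0.2710.
Overall selectivity = C_B/C_C = r_Bτ/(r_Cτ) = r_B/r_C = 1.40.

1.40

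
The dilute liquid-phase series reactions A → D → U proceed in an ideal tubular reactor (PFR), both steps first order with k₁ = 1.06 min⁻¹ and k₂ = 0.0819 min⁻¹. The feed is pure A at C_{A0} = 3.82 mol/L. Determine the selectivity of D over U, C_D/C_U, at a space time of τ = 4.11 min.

3.35

Solving the coupled first-order balances gives C_D(τ) = [k₁/(k₂−k₁)]·C_{A0}·(e^(−k₁τ) − e^(−k₂τ)).
e^(−k₁τ) = e^(−1.06×4.11) = e^(−4.357) = 0.01282; e^(−k₂τ) = e^(−0.3366) = 0.7142.
C_D = 1.06×3.82/(0.0819−1.06) × (0.01282−0.7142) = (-4.140)×(-0.7014) = 2.904 mol/L.
C_A = C_{A0}e^(−k₁τ) = 0.04898 mol/L, so C_U = C_{A0}−C_A−C_D = 0.8675 mol/L; C_D/C_U = 3.35.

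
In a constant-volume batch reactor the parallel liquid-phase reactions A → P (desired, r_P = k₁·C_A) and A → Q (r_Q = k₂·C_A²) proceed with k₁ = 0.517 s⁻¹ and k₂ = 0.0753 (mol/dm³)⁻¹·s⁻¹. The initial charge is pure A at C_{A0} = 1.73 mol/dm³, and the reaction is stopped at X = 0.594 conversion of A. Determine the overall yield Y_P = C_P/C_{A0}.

0.505

C_A = C_{A0}(1−X) = 0.7024 mol/dm³.
Along a PFR/batch, dC_P/dC_A = −r_P/(r_P+r_Q) = −k₁/(k₁+k₂·C_A).
Integrating from C_{A0} to C_A: C_P = (0.517/0.0753)·ln[(0.517+0.0753·1.73)/(0.517+0.0753·0.702)] = 6.866·ln(0.6473/0.5699) = 0.8742 mol/dm³.
Y_P = C_P/C_{A0} = 0.8742/1.73 = 0.505.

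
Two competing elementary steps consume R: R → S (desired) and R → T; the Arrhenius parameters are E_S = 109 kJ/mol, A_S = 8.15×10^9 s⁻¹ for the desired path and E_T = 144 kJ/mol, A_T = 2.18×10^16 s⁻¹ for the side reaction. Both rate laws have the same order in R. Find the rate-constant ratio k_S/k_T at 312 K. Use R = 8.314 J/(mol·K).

k_S/k_T = (A_S/A_T)·exp[−(E_S−E_T)/(RT)] = (A_S/A_T)·exp[(E_T−E_S)/(RT)].
(E_T−E_S)/(RT) = (144−109)×10³/(8.314×312) = 35000/2594 = 13.49.
k_S/k_T = (8.15×10^9/2.18×10^16)·exp(13.49) = 3.739×10^-7 × 7.242×10^5 = 0.271.

0.271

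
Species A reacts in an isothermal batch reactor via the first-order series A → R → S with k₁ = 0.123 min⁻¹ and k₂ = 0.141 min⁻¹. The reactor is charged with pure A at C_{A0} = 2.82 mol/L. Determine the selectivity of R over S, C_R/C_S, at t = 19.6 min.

0.250

Solving the coupled first-order balances gives C_R(t) = [k₁/(k₂−k₁)]·C_{A0}·(e^(−k₁t) − e^(−k₂t)).
e^(−k₁t) = e^(−0.123×19.6) = e^(−2.411) = 0.08974; e^(−k₂t) = e^(−2.764) = 0.06306.
C_R = 0.123×2.82/(0.141−0.123) × (0.08974−0.06306) = 19.27×0.02668 = 0.5141 mol/L.
C_A = C_{A0}e^(−k₁t) = 0.2531 mol/L, so C_S = C_{A0}−C_A−C_R = 2.053 mol/L; C_R/C_S = 0.250.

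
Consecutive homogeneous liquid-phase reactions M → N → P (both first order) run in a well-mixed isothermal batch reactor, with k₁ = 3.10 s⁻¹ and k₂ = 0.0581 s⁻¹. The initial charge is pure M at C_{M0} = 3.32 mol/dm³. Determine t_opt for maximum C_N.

Setting dC_N/dt = 0 gives t_opt = ln(k₂/k₁)/(k₂−k₁).
= ln(0.0581/3.10)/(0.0581−3.10) = ln(0.01874)/-3.042 = -3.977/-3.042 = 1.31 s.

1.31 s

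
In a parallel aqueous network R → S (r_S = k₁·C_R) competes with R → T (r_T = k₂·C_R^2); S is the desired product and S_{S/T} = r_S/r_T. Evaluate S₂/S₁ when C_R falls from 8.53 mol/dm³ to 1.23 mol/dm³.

6.93

S_{S/T} = (k₁/k₂)·C_R⁻¹, so S₂/S₁ = (C_{R,2}/C_{R,1})⁻¹.
= 8.53/1.23 = 6.93.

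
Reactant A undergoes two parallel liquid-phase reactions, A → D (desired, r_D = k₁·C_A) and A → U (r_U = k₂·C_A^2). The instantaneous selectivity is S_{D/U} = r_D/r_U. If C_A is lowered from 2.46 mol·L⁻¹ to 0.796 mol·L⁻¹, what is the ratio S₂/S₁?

3.09

S_{D/U} = (k₁/k₂)·C_A⁻¹, so S₂/S₁ = (C_{A,2}/C_{A,1})⁻¹.
= 2.46/0.796 = 3.09.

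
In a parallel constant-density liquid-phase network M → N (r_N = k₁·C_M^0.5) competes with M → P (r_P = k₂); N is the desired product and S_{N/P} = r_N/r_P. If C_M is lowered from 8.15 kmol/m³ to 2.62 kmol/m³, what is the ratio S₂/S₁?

0.567

S_{N/P} = (k₁/k₂)·C_M^0.5, so S₂/S₁ = (C_{M,2}/C_{M,1})^0.5.
= (2.62/8.15)^0.5 = (0.3215)^0.5 = 0.567.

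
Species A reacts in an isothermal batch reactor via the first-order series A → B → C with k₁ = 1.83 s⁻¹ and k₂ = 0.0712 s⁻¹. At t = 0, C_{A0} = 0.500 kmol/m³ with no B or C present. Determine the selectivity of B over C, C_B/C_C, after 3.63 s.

For first-order series with pure A initially, C_B(t) = k₁C_{A0}/(k₂−k₁)·(e^(−k₁t) − e^(−k₂t)).
e^(−k₁t) = e^(−1.83×3.63) = e^(−6.643) = 0.001303; e^(−k₂t) = e^(−0.2585) = 0.7722.
C_B = 1.83×0.500/(0.0712−1.83) × (0.001303−0.7722) = (-0.5202)×(-0.7709) = 0.4011 kmol/m³.
C_A = C_{A0}e^(−k₁t) = 6.516×10^-4 kmol/m³, so C_C = C_{A0}−C_A−C_B = 0.09827 kmol/m³; C_B/C_C = 4.08.

4.08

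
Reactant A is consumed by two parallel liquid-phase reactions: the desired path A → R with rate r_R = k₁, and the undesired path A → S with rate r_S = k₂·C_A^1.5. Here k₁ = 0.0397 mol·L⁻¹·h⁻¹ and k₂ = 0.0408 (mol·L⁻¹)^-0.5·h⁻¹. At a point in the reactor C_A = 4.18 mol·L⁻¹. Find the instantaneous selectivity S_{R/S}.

S_{R/S} = r_R/r_S = (k₁)/(k₂·C_A^1.5) = (k₁/k₂)·C_A^-1.5.
= (0.0397) / (0.0408×4.180^1.5) = 0.03970/0.3487 = 0.114.

0.114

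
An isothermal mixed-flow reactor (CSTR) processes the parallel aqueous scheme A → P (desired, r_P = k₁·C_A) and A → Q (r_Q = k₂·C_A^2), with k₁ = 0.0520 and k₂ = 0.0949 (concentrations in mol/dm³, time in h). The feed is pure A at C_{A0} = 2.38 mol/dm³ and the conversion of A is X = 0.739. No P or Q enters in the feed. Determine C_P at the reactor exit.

Exit C_A = C_{A0}(1−X) = 2.38×0.261 = 0.6212 mol/dm³.
Rates in a CSTR are evaluated at the outlet concentration: r_P = 0.0520×0.6212 = 0.03230, r_Q = 0.0949×0.6212^2 = 0.03662.
Fraction of consumed A going to P: r_P/(r_P+r_Q) = 0.4687.
C_P = 0.4687·C_{A0}·X = 0.4687×2.38×0.739 = 0.824 mol/dm³.

0.824 mol/dm³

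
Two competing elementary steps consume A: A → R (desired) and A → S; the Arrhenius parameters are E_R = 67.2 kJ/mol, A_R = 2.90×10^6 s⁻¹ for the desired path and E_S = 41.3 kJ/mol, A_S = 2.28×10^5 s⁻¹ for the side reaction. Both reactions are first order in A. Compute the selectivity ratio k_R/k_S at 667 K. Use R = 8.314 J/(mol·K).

0.119

Since both paths have the same order in A, the concentration cancels and S_{R/S} = k_R/k_S = (A_R/A_S)·exp[(E_S−E_R)/(RT)].
(E_S−E_R)/(RT) = (41.3−67.2)×10³/(8.314×667) = -25900/5545 = -4.671.
k_R/k_S = (2.90×10^6/2.28×10^5)·exp(-4.671) = 12.72 × 0.009368 = 0.119.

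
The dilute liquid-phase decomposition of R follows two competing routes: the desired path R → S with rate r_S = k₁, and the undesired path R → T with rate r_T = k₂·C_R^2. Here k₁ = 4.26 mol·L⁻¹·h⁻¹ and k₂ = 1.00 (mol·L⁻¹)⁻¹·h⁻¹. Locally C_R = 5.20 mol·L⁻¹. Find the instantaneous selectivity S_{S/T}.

0.158

S_{S/T} = r_S/r_T = (k₁)/(k₂·C_R^2) = (k₁/k₂)·C_R^-2.
= (4.26) / (1.00×5.200^2) = 4.260/27.04 = 0.158.
The undesired path is higher order in R, so low C_R (CSTR or dilute feed) favours S.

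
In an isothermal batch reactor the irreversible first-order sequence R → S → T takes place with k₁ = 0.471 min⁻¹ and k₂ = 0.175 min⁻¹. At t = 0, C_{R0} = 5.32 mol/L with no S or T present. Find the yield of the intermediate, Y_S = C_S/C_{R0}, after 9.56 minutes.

0.281

The intermediate concentration in a first-order A→B→C sequence is C_S = k₁C_{R0}(e^(−k₁t) − e^(−k₂t))/(k₂−k₁).
e^(−k₁t) = e^(−0.471×9.56) = e^(−4.503) = 0.01108; e^(−k₂t) = e^(−1.673) = 0.1877.
C_S = 0.471×5.32/(0.175−0.471) × (0.01108−0.1877) = (-8.465)×(-0.1766) = 1.495 mol/L.
Y_S = C_S/C_{R0} = 1.495/5.32 = 0.281.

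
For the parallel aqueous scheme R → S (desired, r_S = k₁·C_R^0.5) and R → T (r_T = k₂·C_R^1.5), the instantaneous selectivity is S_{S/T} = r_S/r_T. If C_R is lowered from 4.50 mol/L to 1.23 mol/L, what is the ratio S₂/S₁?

3.66

S_{S/T} = (k₁/k₂)·C_R⁻¹, so S₂/S₁ = (C_{R,2}/C_{R,1})⁻¹.
= 4.50/1.23 = 3.66.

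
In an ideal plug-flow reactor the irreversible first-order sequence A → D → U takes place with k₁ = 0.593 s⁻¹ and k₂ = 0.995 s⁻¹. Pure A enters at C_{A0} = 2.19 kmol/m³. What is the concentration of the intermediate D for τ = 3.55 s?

The intermediate concentration in a first-order A→B→C sequence is C_D = k₁C_{A0}(e^(−k₁τ) − e^(−k₂τ))/(k₂−k₁).
e^(−k₁τ) = e^(−0.593×3.55) = e^(−2.105) = 0.1218; e^(−k₂τ) = e^(−3.532) = 0.02924.
C_D = 0.593×2.19/(0.995−0.593) × (0.1218−0.02924) = 3.231×0.09259 = 0.2991 kmol/m³.

0.299 kmol/m³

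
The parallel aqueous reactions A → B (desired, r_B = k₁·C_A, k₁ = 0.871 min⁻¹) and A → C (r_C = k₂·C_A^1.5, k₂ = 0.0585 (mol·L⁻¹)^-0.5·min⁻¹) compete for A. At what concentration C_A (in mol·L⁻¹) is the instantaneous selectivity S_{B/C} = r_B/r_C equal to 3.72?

16.0 mol·L⁻¹

S_{B/C} = (k₁/k₂)·C_A^-0.5 ⇒ C_A = (S·k₂/k₁)^(-2).
= (3.72×0.0585/0.871)^(-2) = (0.2499)^(-2) = 16.0 mol·L⁻¹.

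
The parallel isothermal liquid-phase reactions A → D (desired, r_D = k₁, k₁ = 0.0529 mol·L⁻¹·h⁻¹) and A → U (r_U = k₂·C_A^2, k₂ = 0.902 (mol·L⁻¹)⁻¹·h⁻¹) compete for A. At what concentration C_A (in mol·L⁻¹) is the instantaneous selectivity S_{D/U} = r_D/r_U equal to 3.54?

S_{D/U} = (k₁/k₂)·C_A^-2 ⇒ C_A = (S·k₂/k₁)^(-0.5).
= (3.54×0.902/0.0529)^(-0.5) = (60.36)^(-0.5) = 0.129 mol·L⁻¹.

0.129 mol·L⁻¹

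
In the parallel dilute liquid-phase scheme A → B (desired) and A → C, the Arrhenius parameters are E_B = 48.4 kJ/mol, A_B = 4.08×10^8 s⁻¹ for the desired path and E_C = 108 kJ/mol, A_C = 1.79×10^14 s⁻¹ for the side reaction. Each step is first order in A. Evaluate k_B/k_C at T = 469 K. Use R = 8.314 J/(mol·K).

9.91

With equal orders, S_{B/C} = k_B/k_C = (A_B/A_C)·exp[(E_C−E_B)/(RT)].
(E_C−E_B)/(RT) = (108−48.4)×10³/(8.314×469) = 59600/3899 = 15.28.
k_B/k_C = (4.08×10^8/1.79×10^14)·exp(15.28) = 2.279×10^-6 × 4.347×10^6 = 9.91.
Since E_B < E_C, lowering the temperature improves selectivity toward B.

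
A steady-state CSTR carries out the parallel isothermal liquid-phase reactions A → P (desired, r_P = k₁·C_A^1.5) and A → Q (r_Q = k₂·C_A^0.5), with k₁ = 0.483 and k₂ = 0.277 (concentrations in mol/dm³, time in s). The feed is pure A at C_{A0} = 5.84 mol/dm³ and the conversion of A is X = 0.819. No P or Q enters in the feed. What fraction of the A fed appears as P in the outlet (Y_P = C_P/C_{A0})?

0.531

Exit C_A = C_{A0}(1−X) = 5.84×0.181 = 1.057 mol/dm³.
A CSTR operates uniformly at the exit composition, giving r_P = 0.5249 and r_Q = 0.2848 (each k·C_A^n at C_A = 1.057).
Fraction of consumed A going to P: r_P/(r_P+r_Q) = 0.6483.
C_P = 0.6483·C_{A0}·X = 0.6483×5.84×0.819 = 3.10 mol/dm³; Y_P = C_P/C_{A0} = 0.531.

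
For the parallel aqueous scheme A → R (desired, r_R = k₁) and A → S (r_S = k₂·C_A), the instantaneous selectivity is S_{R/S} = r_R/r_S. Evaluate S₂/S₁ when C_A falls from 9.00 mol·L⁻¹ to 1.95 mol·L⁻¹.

4.62

S_{R/S} = (k₁/k₂)·C_A⁻¹, so S₂/S₁ = (C_{A,2}/C_{A,1})⁻¹.
= 9.00/1.95 = 4.62.
Selectivity toward R rises as C_A falls — low-concentration operation is favoured.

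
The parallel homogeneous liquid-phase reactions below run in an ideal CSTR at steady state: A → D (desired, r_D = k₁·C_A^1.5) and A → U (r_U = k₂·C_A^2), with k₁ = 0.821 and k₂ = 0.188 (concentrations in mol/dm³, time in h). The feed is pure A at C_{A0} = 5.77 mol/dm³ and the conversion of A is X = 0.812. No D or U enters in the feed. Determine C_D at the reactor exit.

3.78 mol/dm³

Exit C_A = C_{A0}(1−X) = 5.77×0.188 = 1.085 mol/dm³.
In a CSTR the entire volume is at exit conditions, so r_D = 0.821×1.085^1.5 = 0.9276 and r_U = 0.188×1.085^2 = 0.2212.
Fraction of consumed A going to D: r_D/(r_D+r_U) = 0.8074.
C_D = 0.8074·C_{A0}·X = 0.8074×5.77×0.812 = 3.78 mol/dm³.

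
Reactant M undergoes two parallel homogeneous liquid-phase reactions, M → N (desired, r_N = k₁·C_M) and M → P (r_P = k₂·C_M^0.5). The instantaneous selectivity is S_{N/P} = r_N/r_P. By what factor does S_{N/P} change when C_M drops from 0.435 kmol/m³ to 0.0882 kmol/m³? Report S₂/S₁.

0.450

S_{N/P} = (k₁/k₂)·C_M^0.5, so S₂/S₁ = (C_{M,2}/C_{M,1})^0.5.
= (0.0882/0.435)^0.5 = (0.2028)^0.5 = 0.450.
Selectivity toward N falls as C_M falls — high-concentration operation is favoured.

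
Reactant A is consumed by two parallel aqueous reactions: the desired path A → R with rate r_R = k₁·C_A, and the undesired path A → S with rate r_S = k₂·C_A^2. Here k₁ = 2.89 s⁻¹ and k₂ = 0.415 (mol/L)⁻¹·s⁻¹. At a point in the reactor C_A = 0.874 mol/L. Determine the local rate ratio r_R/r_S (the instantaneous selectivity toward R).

7.97

S_{R/S} = r_R/r_S = (k₁·C_A)/(k₂·C_A^2) = (k₁/k₂)·C_A⁻¹.
= (2.89×0.8740) / (0.415×0.8740^2) = 2.526/0.3170 = 7.97.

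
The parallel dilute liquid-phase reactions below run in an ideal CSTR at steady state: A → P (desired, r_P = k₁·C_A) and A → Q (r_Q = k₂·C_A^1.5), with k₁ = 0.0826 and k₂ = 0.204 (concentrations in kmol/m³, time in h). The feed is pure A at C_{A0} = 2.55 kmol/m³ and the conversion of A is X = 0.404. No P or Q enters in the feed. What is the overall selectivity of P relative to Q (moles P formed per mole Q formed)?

0.328

Exit C_A = C_{A0}(1−X) = 2.55×0.596 = 1.520 kmol/m³.
A CSTR operates uniformly at the exit composition, giving r_P = 0.1255 and r_Q = 0.3822 (each k·C_A^n at C_A = 1.520).
Overall selectivity = C_P/C_Q = r_Pτ/(r_Qτ) = r_P/r_Q = 0.328.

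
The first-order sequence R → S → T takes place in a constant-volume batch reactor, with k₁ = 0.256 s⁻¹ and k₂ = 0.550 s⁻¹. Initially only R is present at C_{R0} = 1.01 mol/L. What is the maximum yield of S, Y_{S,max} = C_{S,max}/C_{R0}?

For a first-order series the maximum intermediate yield is C_{S,max}/C_{R0} = (k₁/k₂)^[k₂/(k₂−k₁)].
= (0.256/0.550)^(0.550/(0.550−0.256)) = (0.4655)^(1.871) = 0.2392.

0.239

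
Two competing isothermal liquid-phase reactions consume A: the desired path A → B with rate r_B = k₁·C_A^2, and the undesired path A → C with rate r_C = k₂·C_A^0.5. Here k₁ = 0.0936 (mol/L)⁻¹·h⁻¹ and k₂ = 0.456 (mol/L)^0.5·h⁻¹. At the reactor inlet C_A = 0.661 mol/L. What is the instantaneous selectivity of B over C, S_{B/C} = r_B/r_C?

0.110

S_{B/C} = r_B/r_C = (k₁·C_A^2)/(k₂·C_A^0.5) = (k₁/k₂)·C_A^1.5.
= (0.0936×0.6610^2) / (0.456×0.6610^0.5) = 0.04090/0.3707 = 0.110.
Since the desired path is higher order in A, keeping C_A high (PFR or concentrated feed) favours B.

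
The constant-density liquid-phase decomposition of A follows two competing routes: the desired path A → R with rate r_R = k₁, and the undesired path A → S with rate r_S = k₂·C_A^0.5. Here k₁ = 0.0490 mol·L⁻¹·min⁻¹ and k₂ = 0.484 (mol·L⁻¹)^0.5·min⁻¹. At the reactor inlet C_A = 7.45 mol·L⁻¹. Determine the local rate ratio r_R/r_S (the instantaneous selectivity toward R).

S_{R/S} = r_R/r_S = (k₁)/(k₂·C_A^0.5) = (k₁/k₂)·C_A^-0.5.
= (0.0490) / (0.484×7.450^0.5) = 0.04900/1.321 = 0.0371.
The undesired path is higher order in A, so low C_A (CSTR or dilute feed) favours R.

0.0371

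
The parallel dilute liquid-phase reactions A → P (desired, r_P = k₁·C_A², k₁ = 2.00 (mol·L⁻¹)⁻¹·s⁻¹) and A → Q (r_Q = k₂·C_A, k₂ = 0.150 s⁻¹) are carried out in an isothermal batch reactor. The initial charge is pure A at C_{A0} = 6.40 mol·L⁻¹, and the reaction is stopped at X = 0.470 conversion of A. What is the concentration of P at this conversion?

2.96 mol·L⁻¹

C_A = C_{A0}(1−X) = 3.392 mol·L⁻¹.
Along a PFR/batch, dC_Q/dC_A = −r_Q/(r_P+r_Q) = −k₂/(k₂+k₁·C_A).
Integrating from C_{A0} to C_A: C_Q = (0.150/2.00)·ln[(0.150+2.00·6.40)/(0.150+2.00·3.39)] = 0.07500·ln(12.95/6.934) = 0.04685 mol·L⁻¹.
Then C_P = (C_{A0}−C_A) − C_Q = 3.008 − 0.04685 = 2.961 mol·L⁻¹.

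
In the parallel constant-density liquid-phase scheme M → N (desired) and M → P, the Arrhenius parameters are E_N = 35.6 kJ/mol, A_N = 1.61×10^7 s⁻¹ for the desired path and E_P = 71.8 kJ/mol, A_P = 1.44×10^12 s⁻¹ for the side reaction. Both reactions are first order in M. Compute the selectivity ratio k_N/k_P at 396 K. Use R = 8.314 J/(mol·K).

k_N/k_P = (A_N/A_P)·exp[−(E_N−E_P)/(RT)] = (A_N/A_P)·exp[(E_P−E_N)/(RT)].
(E_P−E_N)/(RT) = (71.8−35.6)×10³/(8.314×396) = 36200/3292 = 11.00.
k_N/k_P = (1.61×10^7/1.44×10^12)·exp(11.00) = 1.118×10^-5 × 59588 = 0.666.
Since E_N < E_P, lowering the temperature improves selectivity toward N.

0.666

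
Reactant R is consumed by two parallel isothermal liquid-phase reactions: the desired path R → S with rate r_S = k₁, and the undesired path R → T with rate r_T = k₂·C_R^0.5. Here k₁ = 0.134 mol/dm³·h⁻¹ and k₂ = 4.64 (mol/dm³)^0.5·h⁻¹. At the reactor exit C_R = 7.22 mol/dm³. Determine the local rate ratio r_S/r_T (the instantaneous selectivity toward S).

0.0107

S_{S/T} = r_S/r_T = (k₁)/(k₂·C_R^0.5) = (k₁/k₂)·C_R^-0.5.
= (0.134) / (4.64×7.220^0.5) = 0.1340/12.47 = 0.0107.
The undesired path is higher order in R, so low C_R (CSTR or dilute feed) favours S.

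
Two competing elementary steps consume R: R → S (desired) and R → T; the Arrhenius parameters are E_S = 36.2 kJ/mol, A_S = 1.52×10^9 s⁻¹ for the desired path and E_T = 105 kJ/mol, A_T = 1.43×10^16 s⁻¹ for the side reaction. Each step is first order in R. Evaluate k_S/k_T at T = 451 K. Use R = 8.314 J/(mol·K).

k_S/k_T = (A_S/A_T)·exp[−(E_S−E_T)/(RT)] = (A_S/A_T)·exp[(E_T−E_S)/(RT)].
(E_T−E_S)/(RT) = (105−36.2)×10³/(8.314×451) = 68800/3750 = 18.35.
k_S/k_T = (1.52×10^9/1.43×10^16)·exp(18.35) = 1.063×10^-7 × 9.304×10^7 = 9.89.
Since E_S < E_T, lowering the temperature improves selectivity toward S.

9.89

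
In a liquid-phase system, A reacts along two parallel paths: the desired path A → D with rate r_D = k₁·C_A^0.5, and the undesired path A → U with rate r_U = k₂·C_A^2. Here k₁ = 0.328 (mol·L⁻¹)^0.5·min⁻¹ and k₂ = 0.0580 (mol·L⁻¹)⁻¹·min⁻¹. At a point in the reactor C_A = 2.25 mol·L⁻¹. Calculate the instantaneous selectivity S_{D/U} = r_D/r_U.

S_{D/U} = r_D/r_U = (k₁·C_A^0.5)/(k₂·C_A^2) = (k₁/k₂)·C_A^-1.5.
= (0.328×2.250^0.5) / (0.0580×2.250^2) = 0.4920/0.2936 = 1.68.
The undesired path is higher order in A, so low C_A (CSTR or dilute feed) favours D.

1.68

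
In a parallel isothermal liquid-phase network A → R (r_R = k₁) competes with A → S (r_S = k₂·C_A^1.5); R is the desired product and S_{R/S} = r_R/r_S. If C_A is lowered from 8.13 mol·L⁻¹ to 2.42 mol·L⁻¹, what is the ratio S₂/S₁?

6.16

S_{R/S} = (k₁/k₂)·C_A^-1.5, so S₂/S₁ = (C_{A,2}/C_{A,1})^-1.5.
= (2.42/8.13)^(-1.5) = (0.2977)^(-1.5) = 6.16.
Selectivity toward R rises as C_A falls — low-concentration operation is favoured.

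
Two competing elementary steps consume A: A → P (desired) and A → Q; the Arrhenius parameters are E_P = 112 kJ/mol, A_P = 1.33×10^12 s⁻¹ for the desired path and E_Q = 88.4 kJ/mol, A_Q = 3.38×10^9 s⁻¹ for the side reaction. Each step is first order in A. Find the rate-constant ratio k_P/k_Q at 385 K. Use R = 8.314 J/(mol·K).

0.247

Since both paths have the same order in A, the concentration cancels and S_{P/Q} = k_P/k_Q = (A_P/A_Q)·exp[(E_Q−E_P)/(RT)].
(E_Q−E_P)/(RT) = (88.4−112)×10³/(8.314×385) = -23600/3201 = -7.373.
k_P/k_Q = (1.33×10^12/3.38×10^9)·exp(-7.373) = 393.5 × 6.280×10^-4 = 0.247.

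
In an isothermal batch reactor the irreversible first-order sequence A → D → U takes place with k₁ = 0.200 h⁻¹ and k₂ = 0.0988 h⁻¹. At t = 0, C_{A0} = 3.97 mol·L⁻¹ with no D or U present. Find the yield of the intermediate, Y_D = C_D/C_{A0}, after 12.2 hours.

0.420

For first-order series with pure A initially, C_D(t) = k₁C_{A0}/(k₂−k₁)·(e^(−k₁t) − e^(−k₂t)).
e^(−k₁t) = e^(−0.200×12.2) = e^(−2.440) = 0.08716; e^(−k₂t) = e^(−1.205) = 0.2996.
C_D = 0.200×3.97/(0.0988−0.200) × (0.08716−0.2996) = (-7.846)×(-0.2124) = 1.667 mol·L⁻¹.
Y_D = C_D/C_{A0} = 1.667/3.97 = 0.420.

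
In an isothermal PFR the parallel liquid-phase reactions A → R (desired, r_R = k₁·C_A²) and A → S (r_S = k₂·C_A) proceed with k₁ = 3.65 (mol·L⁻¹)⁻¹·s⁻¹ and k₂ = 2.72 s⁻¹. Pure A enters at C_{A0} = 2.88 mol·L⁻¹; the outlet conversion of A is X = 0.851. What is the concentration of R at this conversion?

C_A = C_{A0}(1−X) = 0.4291 mol·L⁻¹.
Along a PFR/batch, dC_S/dC_A = −r_S/(r_R+r_S) = −k₂/(k₂+k₁·C_A).
Integrating from C_{A0} to C_A: C_S = (2.72/3.65)·ln[(2.72+3.65·2.88)/(2.72+3.65·0.429)] = 0.7452·ln(13.23/4.286) = 0.8400 mol·L⁻¹.
Then C_R = (C_{A0}−C_A) − C_S = 2.451 − 0.8400 = 1.611 mol·L⁻¹.

1.61 mol·L⁻¹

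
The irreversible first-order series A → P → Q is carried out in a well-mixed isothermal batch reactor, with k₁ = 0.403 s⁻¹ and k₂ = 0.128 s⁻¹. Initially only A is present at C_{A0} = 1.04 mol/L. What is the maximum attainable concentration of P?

0.610 mol/L

At the optimum, C_{P,max}/C_{A0} = (k₁/k₂)^[k₂/(k₂−k₁)].
= (0.403/0.128)^(0.128/(0.128−0.403)) = (3.148)^(-0.4655) = 0.5864.
C_{P,max} = 0.5864×1.04 = 0.610 mol/L.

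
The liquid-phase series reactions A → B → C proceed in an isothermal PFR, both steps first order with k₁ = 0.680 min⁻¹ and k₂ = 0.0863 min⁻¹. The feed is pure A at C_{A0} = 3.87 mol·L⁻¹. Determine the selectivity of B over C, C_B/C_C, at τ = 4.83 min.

The intermediate concentration in a first-order A→B→C sequence is C_B = k₁C_{A0}(e^(−k₁τ) − e^(−k₂τ))/(k₂−k₁).
e^(−k₁τ) = e^(−0.680×4.83) = e^(−3.284) = 0.03746; e^(−k₂τ) = e^(−0.4168) = 0.6591.
C_B = 0.680×3.87/(0.0863−0.680) × (0.03746−0.6591) = (-4.433)×(-0.6217) = 2.756 mol·L⁻¹.
C_A = C_{A0}e^(−k₁τ) = 0.1450 mol·L⁻¹, so C_C = C_{A0}−C_A−C_B = 0.9694 mol·L⁻¹; C_B/C_C = 2.84.

2.84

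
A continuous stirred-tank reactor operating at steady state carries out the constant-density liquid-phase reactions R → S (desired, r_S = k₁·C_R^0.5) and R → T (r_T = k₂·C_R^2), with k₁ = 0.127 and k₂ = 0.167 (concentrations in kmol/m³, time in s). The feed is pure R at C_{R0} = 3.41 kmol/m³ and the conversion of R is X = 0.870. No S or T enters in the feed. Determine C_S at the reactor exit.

2.14 kmol/m³

Exit C_R = C_{R0}(1−X) = 3.41×0.130 = 0.4433 kmol/m³.
In a CSTR the entire volume is at exit conditions, so r_S = 0.127×0.4433^0.5 = 0.08456 and r_T = 0.167×0.4433^2 = 0.03282.
Fraction of consumed R going to S: r_S/(r_S+r_T) = 0.7204.
C_S = 0.7204·C_{R0}·X = 0.7204×3.41×0.870 = 2.14 kmol/m³.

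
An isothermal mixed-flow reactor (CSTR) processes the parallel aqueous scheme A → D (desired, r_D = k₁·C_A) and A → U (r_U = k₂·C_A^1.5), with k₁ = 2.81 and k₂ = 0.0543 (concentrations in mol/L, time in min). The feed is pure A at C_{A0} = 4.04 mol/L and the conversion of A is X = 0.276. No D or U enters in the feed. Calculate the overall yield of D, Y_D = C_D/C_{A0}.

Exit C_A = C_{A0}(1−X) = 4.04×0.724 = 2.925 mol/L.
Rates in a CSTR are evaluated at the outlet concentration: r_D = 2.81×2.925 = 8.219, r_U = 0.0543×2.925^1.5 = 0.2716.
Fraction of consumed A going to D: r_D/(r_D+r_U) = 0.9680.
C_D = 0.9680·C_{A0}·X = 0.9680×4.04×0.276 = 1.08 mol/L; Y_D = C_D/C_{A0} = 0.267.

0.267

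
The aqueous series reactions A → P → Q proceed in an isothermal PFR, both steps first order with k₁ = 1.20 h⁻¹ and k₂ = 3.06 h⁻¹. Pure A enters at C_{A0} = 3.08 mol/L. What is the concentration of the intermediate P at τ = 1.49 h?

For first-order series with pure A initially, C_P(τ) = k₁C_{A0}/(k₂−k₁)·(e^(−k₁τ) − e^(−k₂τ)).
e^(−k₁τ) = e^(−1.20×1.49) = e^(−1.788) = 0.1673; e^(−k₂τ) = e^(−4.559) = 0.01047.
C_P = 1.20×3.08/(3.06−1.20) × (0.1673−0.01047) = 1.987×0.1568 = 0.3116 mol/L.

0.312 mol/L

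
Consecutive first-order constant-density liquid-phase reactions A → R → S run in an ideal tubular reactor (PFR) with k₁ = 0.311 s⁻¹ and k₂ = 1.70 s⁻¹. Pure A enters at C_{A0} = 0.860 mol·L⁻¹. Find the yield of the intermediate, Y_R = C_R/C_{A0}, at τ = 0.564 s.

0.102

For first-order series with pure A initially, C_R(τ) = k₁C_{A0}/(k₂−k₁)·(e^(−k₁τ) − e^(−k₂τ)).
e^(−k₁τ) = e^(−0.311×0.564) = e^(−0.1754) = 0.8391; e^(−k₂τ) = e^(−0.9588) = 0.3834.
C_R = 0.311×0.860/(1.70−0.311) × (0.8391−0.3834) = 0.1926×0.4558 = 0.08776 mol·L⁻¹.
Y_R = C_R/C_{A0} = 0.08776/0.860 = 0.102.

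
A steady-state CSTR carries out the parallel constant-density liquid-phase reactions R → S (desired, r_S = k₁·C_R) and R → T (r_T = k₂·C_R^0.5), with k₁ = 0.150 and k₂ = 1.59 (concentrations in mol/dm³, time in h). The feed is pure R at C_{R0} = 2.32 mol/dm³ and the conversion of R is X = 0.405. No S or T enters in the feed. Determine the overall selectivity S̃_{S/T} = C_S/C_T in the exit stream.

Exit C_R = C_{R0}(1−X) = 2.32×0.595 = 1.380 mol/dm³.
In a CSTR the entire volume is at exit conditions, so r_S = 0.150×1.380 = 0.2071 and r_T = 1.59×1.380^0.5 = 1.868.
Overall selectivity = C_S/C_T = r_Sτ/(r_Tτ) = r_S/r_T = 0.111.

0.111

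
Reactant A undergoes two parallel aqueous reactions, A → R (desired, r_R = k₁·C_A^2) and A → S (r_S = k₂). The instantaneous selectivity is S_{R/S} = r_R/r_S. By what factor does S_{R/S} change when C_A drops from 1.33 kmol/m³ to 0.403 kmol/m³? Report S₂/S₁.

S_{R/S} = (k₁/k₂)·C_A^2, so S₂/S₁ = (C_{A,2}/C_{A,1})^2.
= (0.403/1.33)^2 = (0.3030)^2 = 0.0918.
Selectivity toward R falls as C_A falls — high-concentration operation is favoured.

0.0918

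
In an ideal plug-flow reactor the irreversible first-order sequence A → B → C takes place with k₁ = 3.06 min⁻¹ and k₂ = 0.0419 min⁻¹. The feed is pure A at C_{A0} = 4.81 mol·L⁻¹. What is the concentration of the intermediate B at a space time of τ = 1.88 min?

For first-order series with pure A initially, C_B(τ) = k₁C_{A0}/(k₂−k₁)·(e^(−k₁τ) − e^(−k₂τ)).
e^(−k₁τ) = e^(−3.06×1.88) = e^(−5.753) = 0.003174; e^(−k₂τ) = e^(−0.07877) = 0.9243.
C_B = 3.06×4.81/(0.0419−3.06) × (0.003174−0.9243) = (-4.877)×(-0.9211) = 4.492 mol·L⁻¹.

4.49 mol·L⁻¹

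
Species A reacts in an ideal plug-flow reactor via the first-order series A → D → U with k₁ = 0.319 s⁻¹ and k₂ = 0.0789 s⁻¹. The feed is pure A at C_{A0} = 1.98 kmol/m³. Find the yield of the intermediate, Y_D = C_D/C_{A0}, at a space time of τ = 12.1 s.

Solving the coupled first-order balances gives C_D(τ) = [k₁/(k₂−k₁)]·C_{A0}·(e^(−k₁τ) − e^(−k₂τ)).
e^(−k₁τ) = e^(−0.319×12.1) = e^(−3.860) = 0.02107; e^(−k₂τ) = e^(−0.9547) = 0.3849.
C_D = 0.319×1.98/(0.0789−0.319) × (0.02107−0.3849) = (-2.631)×(-0.3639) = 0.9572 kmol/m³.
Y_D = C_D/C_{A0} = 0.9572/1.98 = 0.483.

0.483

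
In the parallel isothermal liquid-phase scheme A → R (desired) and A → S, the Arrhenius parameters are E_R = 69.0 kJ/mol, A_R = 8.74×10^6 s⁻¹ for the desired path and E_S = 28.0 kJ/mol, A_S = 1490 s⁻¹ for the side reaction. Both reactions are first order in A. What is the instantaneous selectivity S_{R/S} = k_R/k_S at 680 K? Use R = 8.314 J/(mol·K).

Since both paths have the same order in A, the concentration cancels and S_{R/S} = k_R/k_S = (A_R/A_S)·exp[(E_S−E_R)/(RT)].
(E_S−E_R)/(RT) = (28.0−69.0)×10³/(8.314×680) = -41000/5654 = -7.252.
k_R/k_S = (8.74×10^6/1490)·exp(-7.252) = 5866 × 7.087×10^-4 = 4.16.
Since E_R > E_S, raising the temperature improves selectivity toward R.

4.16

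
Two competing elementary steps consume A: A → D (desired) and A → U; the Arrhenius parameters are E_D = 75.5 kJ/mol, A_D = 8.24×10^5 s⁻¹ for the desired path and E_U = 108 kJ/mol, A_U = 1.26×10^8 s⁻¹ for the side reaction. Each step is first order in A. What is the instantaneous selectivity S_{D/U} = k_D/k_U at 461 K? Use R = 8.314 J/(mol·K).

Since both paths have the same order in A, the concentration cancels and S_{D/U} = k_D/k_U = (A_D/A_U)·exp[(E_U−E_D)/(RT)].
(E_U−E_D)/(RT) = (108−75.5)×10³/(8.314×461) = 32500/3833 = 8.480.
k_D/k_U = (8.24×10^5/1.26×10^8)·exp(8.480) = 0.006540 × 4815 = 31.5.

31.5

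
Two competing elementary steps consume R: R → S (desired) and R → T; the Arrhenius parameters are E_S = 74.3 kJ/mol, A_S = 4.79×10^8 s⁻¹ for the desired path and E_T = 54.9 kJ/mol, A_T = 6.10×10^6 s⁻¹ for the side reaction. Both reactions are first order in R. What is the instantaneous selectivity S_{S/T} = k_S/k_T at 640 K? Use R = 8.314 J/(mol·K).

2.05

k_S/k_T = (A_S/A_T)·exp[−(E_S−E_T)/(RT)] = (A_S/A_T)·exp[(E_T−E_S)/(RT)].
(E_T−E_S)/(RT) = (54.9−74.3)×10³/(8.314×640) = -19400/5321 = -3.646.
k_S/k_T = (4.79×10^8/6.10×10^6)·exp(-3.646) = 78.52 × 0.02610 = 2.05.
Since E_S > E_T, raising the temperature improves selectivity toward S.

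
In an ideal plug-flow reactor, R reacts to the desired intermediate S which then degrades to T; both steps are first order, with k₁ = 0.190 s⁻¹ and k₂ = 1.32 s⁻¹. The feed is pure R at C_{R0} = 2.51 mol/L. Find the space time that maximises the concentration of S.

1.72 s

For first-order series the maximum of C_S occurs at τ_opt = ln(k₂/k₁)/(k₂−k₁).
= ln(1.32/0.190)/(1.32−0.190) = ln(6.947)/1.130 = 1.938/1.130 = 1.72 s.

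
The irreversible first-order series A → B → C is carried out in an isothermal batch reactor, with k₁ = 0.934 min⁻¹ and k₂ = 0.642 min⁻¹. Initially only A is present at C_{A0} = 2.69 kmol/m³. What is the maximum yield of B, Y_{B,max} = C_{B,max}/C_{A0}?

At the optimum, C_{B,max}/C_{A0} = (k₁/k₂)^[k₂/(k₂−k₁)].
= (0.934/0.642)^(0.642/(0.642−0.934)) = (1.455)^(-2.199) = 0.4386.

0.439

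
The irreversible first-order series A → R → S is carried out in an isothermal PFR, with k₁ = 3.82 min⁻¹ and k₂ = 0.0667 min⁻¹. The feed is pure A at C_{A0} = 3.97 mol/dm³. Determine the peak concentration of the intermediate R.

3.69 mol/dm³

For a first-order series the maximum intermediate yield is C_{R,max}/C_{A0} = (k₁/k₂)^[k₂/(k₂−k₁)].
= (3.82/0.0667)^(0.0667/(0.0667−3.82)) = (57.27)^(-0.01777) = 0.9306.
C_{R,max} = 0.9306×3.97 = 3.69 mol/dm³.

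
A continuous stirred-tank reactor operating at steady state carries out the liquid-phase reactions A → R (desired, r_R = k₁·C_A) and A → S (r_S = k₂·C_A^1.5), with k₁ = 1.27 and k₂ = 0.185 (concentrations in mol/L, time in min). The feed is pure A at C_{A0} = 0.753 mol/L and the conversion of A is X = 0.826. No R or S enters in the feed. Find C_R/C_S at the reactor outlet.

Exit C_A = C_{A0}(1−X) = 0.753×0.174 = 0.1310 mol/L.
A CSTR operates uniformly at the exit composition, giving r_R = 0.1664 and r_S = 0.008774 (each k·C_A^n at C_A = 0.1310).
Overall selectivity = C_R/C_S = r_Rτ/(r_Sτ) = r_R/r_S = 19.0.

19.0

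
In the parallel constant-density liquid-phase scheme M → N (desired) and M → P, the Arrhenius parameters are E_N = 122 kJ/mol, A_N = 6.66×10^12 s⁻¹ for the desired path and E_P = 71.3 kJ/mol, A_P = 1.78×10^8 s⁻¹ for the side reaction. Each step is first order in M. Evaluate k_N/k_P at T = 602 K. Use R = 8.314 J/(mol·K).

1.49

Since both paths have the same order in M, the concentration cancels and S_{N/P} = k_N/k_P = (A_N/A_P)·exp[(E_P−E_N)/(RT)].
(E_P−E_N)/(RT) = (71.3−122)×10³/(8.314×602) = -50700/5005 = -10.13.
k_N/k_P = (6.66×10^12/1.78×10^8)·exp(-10.13) = 37416 × 3.987×10^-5 = 1.49.
Since E_N > E_P, raising the temperature improves selectivity toward N.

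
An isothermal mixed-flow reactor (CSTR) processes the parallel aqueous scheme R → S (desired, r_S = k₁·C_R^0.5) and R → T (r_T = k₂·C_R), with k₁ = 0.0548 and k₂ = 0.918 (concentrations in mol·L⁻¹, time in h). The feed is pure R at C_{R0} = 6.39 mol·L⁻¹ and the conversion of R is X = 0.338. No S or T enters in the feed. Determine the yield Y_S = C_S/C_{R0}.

0.00953

Exit C_R = C_{R0}(1−X) = 6.39×0.662 = 4.230 mol·L⁻¹.
In a CSTR the entire volume is at exit conditions, so r_S = 0.0548×4.230^0.5 = 0.1127 and r_T = 0.918×4.230 = 3.883.
Fraction of consumed R going to S: r_S/(r_S+r_T) = 0.02821.
C_S = 0.02821·C_{R0}·X = 0.02821×6.39×0.338 = 0.0609 mol·L⁻¹; Y_S = C_S/C_{R0} = 0.00953.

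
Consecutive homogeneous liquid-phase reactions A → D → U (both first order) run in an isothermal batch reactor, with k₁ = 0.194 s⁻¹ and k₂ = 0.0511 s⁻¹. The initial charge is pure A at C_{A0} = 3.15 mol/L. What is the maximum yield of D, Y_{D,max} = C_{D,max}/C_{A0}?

At the optimum, C_{D,max}/C_{A0} = (k₁/k₂)^[k₂/(k₂−k₁)].
= (0.194/0.0511)^(0.0511/(0.0511−0.194)) = (3.796)^(-0.3576) = 0.6206.

0.621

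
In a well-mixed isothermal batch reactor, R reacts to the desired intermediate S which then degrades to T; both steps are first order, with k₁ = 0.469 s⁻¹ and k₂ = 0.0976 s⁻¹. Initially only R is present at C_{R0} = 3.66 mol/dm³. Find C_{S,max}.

At the optimum, C_{S,max}/C_{R0} = (k₁/k₂)^[k₂/(k₂−k₁)].
= (0.469/0.0976)^(0.0976/(0.0976−0.469)) = (4.805)^(-0.2628) = 0.6620.
C_{S,max} = 0.6620×3.66 = 2.42 mol/dm³.

2.42 mol/dm³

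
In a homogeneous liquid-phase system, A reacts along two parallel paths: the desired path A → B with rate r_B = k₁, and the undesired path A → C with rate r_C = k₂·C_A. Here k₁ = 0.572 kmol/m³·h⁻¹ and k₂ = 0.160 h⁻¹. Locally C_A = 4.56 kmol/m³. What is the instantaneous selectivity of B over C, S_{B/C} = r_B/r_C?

0.784

S_{B/C} = r_B/r_C = (k₁)/(k₂·C_A) = (k₁/k₂)·C_A⁻¹.
= (0.572) / (0.160×4.560) = 0.5720/0.7296 = 0.784.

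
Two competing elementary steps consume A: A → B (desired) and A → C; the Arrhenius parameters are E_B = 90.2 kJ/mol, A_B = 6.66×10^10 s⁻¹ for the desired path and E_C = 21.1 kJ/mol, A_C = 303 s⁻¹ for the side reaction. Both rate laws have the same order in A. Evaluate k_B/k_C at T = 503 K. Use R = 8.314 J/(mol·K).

With equal orders, S_{B/C} = k_B/k_C = (A_B/A_C)·exp[(E_C−E_B)/(RT)].
(E_C−E_B)/(RT) = (21.1−90.2)×10³/(8.314×503) = -69100/4182 = -16.52.
k_B/k_C = (6.66×10^10/303)·exp(-16.52) = 2.198×10^8 × 6.668×10^-8 = 14.7.
Since E_B > E_C, raising the temperature improves selectivity toward B.

14.7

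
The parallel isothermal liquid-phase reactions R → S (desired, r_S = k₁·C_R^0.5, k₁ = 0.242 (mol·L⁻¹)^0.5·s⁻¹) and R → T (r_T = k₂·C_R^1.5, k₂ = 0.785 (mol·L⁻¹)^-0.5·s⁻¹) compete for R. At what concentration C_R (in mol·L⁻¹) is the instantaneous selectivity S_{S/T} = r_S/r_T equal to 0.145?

2.13 mol·L⁻¹

S_{S/T} = (k₁/k₂)·C_R⁻¹ ⇒ C_R = (S·k₂/k₁)^(-1).
= (0.145×0.785/0.242)^(-1) = (0.4704)^(-1) = 2.13 mol·L⁻¹.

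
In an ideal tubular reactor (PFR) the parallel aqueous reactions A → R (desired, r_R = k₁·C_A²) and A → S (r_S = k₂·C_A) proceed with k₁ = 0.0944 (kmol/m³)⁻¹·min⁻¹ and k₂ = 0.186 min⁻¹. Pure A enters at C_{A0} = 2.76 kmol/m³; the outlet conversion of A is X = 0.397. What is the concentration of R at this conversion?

0.577 kmol/m³

C_A = C_{A0}(1−X) = 1.664 kmol/m³.
Along a PFR/batch, dC_S/dC_A = −r_S/(r_R+r_S) = −k₂/(k₂+k₁·C_A).
Integrating from C_{A0} to C_A: C_S = (0.186/0.0944)·ln[(0.186+0.0944·2.76)/(0.186+0.0944·1.66)] = 1.970·ln(0.4465/0.3431) = 0.5192 kmol/m³.
Then C_R = (C_{A0}−C_A) − C_S = 1.096 − 0.5192 = 0.5766 kmol/m³.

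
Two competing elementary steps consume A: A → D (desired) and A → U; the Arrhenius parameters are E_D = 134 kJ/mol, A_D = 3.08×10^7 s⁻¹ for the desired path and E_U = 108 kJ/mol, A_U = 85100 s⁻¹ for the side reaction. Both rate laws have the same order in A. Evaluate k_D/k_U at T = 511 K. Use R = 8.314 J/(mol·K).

0.796

Since both paths have the same order in A, the concentration cancels and S_{D/U} = k_D/k_U = (A_D/A_U)·exp[(E_U−E_D)/(RT)].
(E_U−E_D)/(RT) = (108−134)×10³/(8.314×511) = -26000/4248 = -6.120.
k_D/k_U = (3.08×10^7/85100)·exp(-6.120) = 361.9 × 0.002199 = 0.796.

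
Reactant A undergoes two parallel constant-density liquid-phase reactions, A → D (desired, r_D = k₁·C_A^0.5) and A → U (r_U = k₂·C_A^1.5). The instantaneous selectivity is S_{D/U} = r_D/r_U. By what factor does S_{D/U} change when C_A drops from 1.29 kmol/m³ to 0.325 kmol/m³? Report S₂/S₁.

3.97

S_{D/U} = (k₁/k₂)·C_A⁻¹, so S₂/S₁ = (C_{A,2}/C_{A,1})⁻¹.
= 1.29/0.325 = 3.97.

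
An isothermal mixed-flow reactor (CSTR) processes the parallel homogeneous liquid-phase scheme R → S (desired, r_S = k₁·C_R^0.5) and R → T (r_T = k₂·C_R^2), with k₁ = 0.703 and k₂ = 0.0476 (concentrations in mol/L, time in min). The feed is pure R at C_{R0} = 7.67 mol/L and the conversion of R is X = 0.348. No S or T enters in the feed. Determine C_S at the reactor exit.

Exit C_R = C_{R0}(1−X) = 7.67×0.652 = 5.001 mol/L.
A CSTR operates uniformly at the exit composition, giving r_S = 1.572 and r_T = 1.190 (each k·C_R^n at C_R = 5.001).
Fraction of consumed R going to S: r_S/(r_S+r_T) = 0.5691.
C_S = 0.5691·C_{R0}·X = 0.5691×7.67×0.348 = 1.52 mol/L.

1.52 mol/L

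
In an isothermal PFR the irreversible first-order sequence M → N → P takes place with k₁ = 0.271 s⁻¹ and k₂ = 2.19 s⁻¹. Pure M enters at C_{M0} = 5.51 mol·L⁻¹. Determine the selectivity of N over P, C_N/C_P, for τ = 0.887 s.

For first-order series with pure M initially, C_N(τ) = k₁C_{M0}/(k₂−k₁)·(e^(−k₁τ) − e^(−k₂τ)).
e^(−k₁τ) = e^(−0.271×0.887) = e^(−0.2404) = 0.7863; e^(−k₂τ) = e^(−1.943) = 0.1433.
C_N = 0.271×5.51/(2.19−0.271) × (0.7863−0.1433) = 0.7781×0.6430 = 0.5003 mol·L⁻¹.
C_M = C_{M0}e^(−k₁τ) = 4.333 mol·L⁻¹, so C_P = C_{M0}−C_M−C_N = 0.6770 mol·L⁻¹; C_N/C_P = 0.739.

0.739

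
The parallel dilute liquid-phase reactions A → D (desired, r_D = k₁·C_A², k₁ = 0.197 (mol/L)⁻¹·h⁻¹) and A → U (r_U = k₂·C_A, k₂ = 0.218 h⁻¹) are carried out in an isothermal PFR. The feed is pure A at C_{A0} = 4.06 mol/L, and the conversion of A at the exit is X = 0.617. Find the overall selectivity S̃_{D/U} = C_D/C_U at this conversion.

2.41

C_A = C_{A0}(1−X) = 1.555 mol/L.
Along a PFR/batch, dC_U/dC_A = −r_U/(r_D+r_U) = −k₂/(k₂+k₁·C_A).
Integrating from C_{A0} to C_A: C_U = (0.218/0.197)·ln[(0.218+0.197·4.06)/(0.218+0.197·1.55)] = 1.107·ln(1.018/0.5243) = 0.7340 mol/L.
Then C_D = (C_{A0}−C_A) − C_U = 2.505 − 0.7340 = 1.771 mol/L.
S̃_{D/U} = C_D/C_U = 1.771/0.7340 = 2.41.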